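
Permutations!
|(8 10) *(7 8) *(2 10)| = |(2 10 7 8)| = 4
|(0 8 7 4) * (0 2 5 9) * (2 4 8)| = 4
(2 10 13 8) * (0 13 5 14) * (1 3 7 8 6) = (0 13 6 1 3 7 8 2 10 5 14) = [13, 3, 10, 7, 4, 14, 1, 8, 2, 9, 5, 11, 12, 6, 0]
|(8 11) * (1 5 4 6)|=|(1 5 4 6)(8 11)|=4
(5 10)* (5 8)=[0, 1, 2, 3, 4, 10, 6, 7, 5, 9, 8]=(5 10 8)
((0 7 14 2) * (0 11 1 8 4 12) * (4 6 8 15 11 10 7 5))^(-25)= (0 12 4 5)(1 11 15)(2 14 7 10)(6 8)= [12, 11, 14, 3, 5, 0, 8, 10, 6, 9, 2, 15, 4, 13, 7, 1]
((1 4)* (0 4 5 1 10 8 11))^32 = [10, 1, 2, 3, 8, 5, 6, 7, 0, 9, 11, 4] = (0 10 11 4 8)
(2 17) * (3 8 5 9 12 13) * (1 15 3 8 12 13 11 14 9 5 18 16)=[0, 15, 17, 12, 4, 5, 6, 7, 18, 13, 10, 14, 11, 8, 9, 3, 1, 2, 16]=(1 15 3 12 11 14 9 13 8 18 16)(2 17)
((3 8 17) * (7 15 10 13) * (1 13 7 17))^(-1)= (1 8 3 17 13)(7 10 15)= [0, 8, 2, 17, 4, 5, 6, 10, 3, 9, 15, 11, 12, 1, 14, 7, 16, 13]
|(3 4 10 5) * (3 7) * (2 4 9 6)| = 8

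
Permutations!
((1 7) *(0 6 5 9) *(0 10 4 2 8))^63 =(0 8 2 4 10 9 5 6)(1 7) =[8, 7, 4, 3, 10, 6, 0, 1, 2, 5, 9]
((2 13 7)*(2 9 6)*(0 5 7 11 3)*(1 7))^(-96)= [9, 2, 0, 7, 4, 6, 3, 13, 8, 11, 10, 1, 12, 5]= (0 9 11 1 2)(3 7 13 5 6)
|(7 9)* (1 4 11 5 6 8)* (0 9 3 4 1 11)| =|(0 9 7 3 4)(5 6 8 11)| =20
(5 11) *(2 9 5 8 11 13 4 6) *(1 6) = [0, 6, 9, 3, 1, 13, 2, 7, 11, 5, 10, 8, 12, 4] = (1 6 2 9 5 13 4)(8 11)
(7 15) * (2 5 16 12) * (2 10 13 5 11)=(2 11)(5 16 12 10 13)(7 15)=[0, 1, 11, 3, 4, 16, 6, 15, 8, 9, 13, 2, 10, 5, 14, 7, 12]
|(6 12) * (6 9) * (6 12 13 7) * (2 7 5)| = |(2 7 6 13 5)(9 12)| = 10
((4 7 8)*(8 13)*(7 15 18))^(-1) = (4 8 13 7 18 15) = [0, 1, 2, 3, 8, 5, 6, 18, 13, 9, 10, 11, 12, 7, 14, 4, 16, 17, 15]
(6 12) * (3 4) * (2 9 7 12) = (2 9 7 12 6)(3 4) = [0, 1, 9, 4, 3, 5, 2, 12, 8, 7, 10, 11, 6]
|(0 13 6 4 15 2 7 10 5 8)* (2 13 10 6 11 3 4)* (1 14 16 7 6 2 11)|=44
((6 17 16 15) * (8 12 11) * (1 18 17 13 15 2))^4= (1 2 16 17 18)(6 13 15)(8 12 11)= [0, 2, 16, 3, 4, 5, 13, 7, 12, 9, 10, 8, 11, 15, 14, 6, 17, 18, 1]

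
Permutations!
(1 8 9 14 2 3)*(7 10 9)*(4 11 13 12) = [0, 8, 3, 1, 11, 5, 6, 10, 7, 14, 9, 13, 4, 12, 2] = (1 8 7 10 9 14 2 3)(4 11 13 12)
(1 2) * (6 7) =(1 2)(6 7) =[0, 2, 1, 3, 4, 5, 7, 6]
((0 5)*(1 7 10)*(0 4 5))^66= (10)= [0, 1, 2, 3, 4, 5, 6, 7, 8, 9, 10]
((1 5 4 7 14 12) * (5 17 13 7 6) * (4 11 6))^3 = (1 7)(12 13)(14 17) = [0, 7, 2, 3, 4, 5, 6, 1, 8, 9, 10, 11, 13, 12, 17, 15, 16, 14]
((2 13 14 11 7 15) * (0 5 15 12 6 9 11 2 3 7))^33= (0 6 3)(5 9 7)(11 12 15)= [6, 1, 2, 0, 4, 9, 3, 5, 8, 7, 10, 12, 15, 13, 14, 11]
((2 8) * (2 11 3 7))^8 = (2 3 8 7 11) = [0, 1, 3, 8, 4, 5, 6, 11, 7, 9, 10, 2]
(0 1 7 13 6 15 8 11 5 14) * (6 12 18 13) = [1, 7, 2, 3, 4, 14, 15, 6, 11, 9, 10, 5, 18, 12, 0, 8, 16, 17, 13] = (0 1 7 6 15 8 11 5 14)(12 18 13)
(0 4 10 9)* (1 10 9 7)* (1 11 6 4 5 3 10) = [5, 1, 2, 10, 9, 3, 4, 11, 8, 0, 7, 6] = (0 5 3 10 7 11 6 4 9)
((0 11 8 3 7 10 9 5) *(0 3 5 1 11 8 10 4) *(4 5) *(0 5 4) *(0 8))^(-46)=(1 10)(3 4)(5 7)(9 11)=[0, 10, 2, 4, 3, 7, 6, 5, 8, 11, 1, 9]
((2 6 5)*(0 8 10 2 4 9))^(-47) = (0 8 10 2 6 5 4 9) = [8, 1, 6, 3, 9, 4, 5, 7, 10, 0, 2]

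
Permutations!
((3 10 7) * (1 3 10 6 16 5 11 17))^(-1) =(1 17 11 5 16 6 3)(7 10) =[0, 17, 2, 1, 4, 16, 3, 10, 8, 9, 7, 5, 12, 13, 14, 15, 6, 11]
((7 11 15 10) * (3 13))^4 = (15) = [0, 1, 2, 3, 4, 5, 6, 7, 8, 9, 10, 11, 12, 13, 14, 15]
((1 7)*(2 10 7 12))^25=[0, 1, 2, 3, 4, 5, 6, 7, 8, 9, 10, 11, 12]=(12)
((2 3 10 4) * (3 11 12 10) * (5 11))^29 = (2 4 10 12 11 5) = [0, 1, 4, 3, 10, 2, 6, 7, 8, 9, 12, 5, 11]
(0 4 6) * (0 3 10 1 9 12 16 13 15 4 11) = [11, 9, 2, 10, 6, 5, 3, 7, 8, 12, 1, 0, 16, 15, 14, 4, 13] = (0 11)(1 9 12 16 13 15 4 6 3 10)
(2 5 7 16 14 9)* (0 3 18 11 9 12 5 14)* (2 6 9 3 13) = (0 13 2 14 12 5 7 16)(3 18 11)(6 9) = [13, 1, 14, 18, 4, 7, 9, 16, 8, 6, 10, 3, 5, 2, 12, 15, 0, 17, 11]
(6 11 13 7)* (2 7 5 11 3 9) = [0, 1, 7, 9, 4, 11, 3, 6, 8, 2, 10, 13, 12, 5] = (2 7 6 3 9)(5 11 13)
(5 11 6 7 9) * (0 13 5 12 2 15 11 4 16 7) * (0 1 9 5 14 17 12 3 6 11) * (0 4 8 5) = [13, 9, 15, 6, 16, 8, 1, 0, 5, 3, 10, 11, 2, 14, 17, 4, 7, 12] = (0 13 14 17 12 2 15 4 16 7)(1 9 3 6)(5 8)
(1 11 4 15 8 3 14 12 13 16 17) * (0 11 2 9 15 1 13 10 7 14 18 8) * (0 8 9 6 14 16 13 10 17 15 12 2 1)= (0 11 4)(2 6 14)(3 18 9 12 17 10 7 16 15 8)= [11, 1, 6, 18, 0, 5, 14, 16, 3, 12, 7, 4, 17, 13, 2, 8, 15, 10, 9]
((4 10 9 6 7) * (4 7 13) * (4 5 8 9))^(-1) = (4 10)(5 13 6 9 8) = [0, 1, 2, 3, 10, 13, 9, 7, 5, 8, 4, 11, 12, 6]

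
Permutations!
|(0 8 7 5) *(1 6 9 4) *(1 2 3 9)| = 4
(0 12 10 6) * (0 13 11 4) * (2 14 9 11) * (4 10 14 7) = (0 12 14 9 11 10 6 13 2 7 4) = [12, 1, 7, 3, 0, 5, 13, 4, 8, 11, 6, 10, 14, 2, 9]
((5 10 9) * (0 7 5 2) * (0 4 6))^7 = (0 6 4 2 9 10 5 7) = [6, 1, 9, 3, 2, 7, 4, 0, 8, 10, 5]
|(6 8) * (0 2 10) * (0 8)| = |(0 2 10 8 6)| = 5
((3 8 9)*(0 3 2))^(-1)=(0 2 9 8 3)=[2, 1, 9, 0, 4, 5, 6, 7, 3, 8]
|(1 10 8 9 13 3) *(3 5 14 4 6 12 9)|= |(1 10 8 3)(4 6 12 9 13 5 14)|= 28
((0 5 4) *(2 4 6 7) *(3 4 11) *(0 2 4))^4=[4, 1, 5, 7, 0, 2, 11, 3, 8, 9, 10, 6]=(0 4)(2 5)(3 7)(6 11)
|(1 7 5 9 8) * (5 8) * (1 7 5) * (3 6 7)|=12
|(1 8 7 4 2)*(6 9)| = 10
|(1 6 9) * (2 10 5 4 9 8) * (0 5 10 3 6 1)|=4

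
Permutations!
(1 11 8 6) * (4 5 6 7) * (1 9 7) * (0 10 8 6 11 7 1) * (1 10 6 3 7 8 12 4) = [6, 8, 2, 7, 5, 11, 9, 1, 0, 10, 12, 3, 4] = (0 6 9 10 12 4 5 11 3 7 1 8)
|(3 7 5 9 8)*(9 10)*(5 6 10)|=|(3 7 6 10 9 8)|=6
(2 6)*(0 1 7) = (0 1 7)(2 6) = [1, 7, 6, 3, 4, 5, 2, 0]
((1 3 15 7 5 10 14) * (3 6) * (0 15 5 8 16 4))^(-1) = (0 4 16 8 7 15)(1 14 10 5 3 6) = [4, 14, 2, 6, 16, 3, 1, 15, 7, 9, 5, 11, 12, 13, 10, 0, 8]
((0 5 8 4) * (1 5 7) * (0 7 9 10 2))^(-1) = (0 2 10 9)(1 7 4 8 5) = [2, 7, 10, 3, 8, 1, 6, 4, 5, 0, 9]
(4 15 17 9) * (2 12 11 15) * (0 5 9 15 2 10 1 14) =(0 5 9 4 10 1 14)(2 12 11)(15 17) =[5, 14, 12, 3, 10, 9, 6, 7, 8, 4, 1, 2, 11, 13, 0, 17, 16, 15]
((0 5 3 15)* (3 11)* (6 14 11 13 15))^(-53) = (0 15 13 5)(3 11 14 6) = [15, 1, 2, 11, 4, 0, 3, 7, 8, 9, 10, 14, 12, 5, 6, 13]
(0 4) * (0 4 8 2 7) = (0 8 2 7) = [8, 1, 7, 3, 4, 5, 6, 0, 2]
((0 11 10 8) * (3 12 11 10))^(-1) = (0 8 10)(3 11 12) = [8, 1, 2, 11, 4, 5, 6, 7, 10, 9, 0, 12, 3]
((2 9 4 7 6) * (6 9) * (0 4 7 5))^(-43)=(0 5 4)(2 6)(7 9)=[5, 1, 6, 3, 0, 4, 2, 9, 8, 7]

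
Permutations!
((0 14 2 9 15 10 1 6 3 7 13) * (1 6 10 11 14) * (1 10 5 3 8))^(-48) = (0 3 8)(1 10 7)(2 15 14 9 11)(5 6 13) = [3, 10, 15, 8, 4, 6, 13, 1, 0, 11, 7, 2, 12, 5, 9, 14]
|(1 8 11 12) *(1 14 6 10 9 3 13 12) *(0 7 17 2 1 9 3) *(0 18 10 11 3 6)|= 10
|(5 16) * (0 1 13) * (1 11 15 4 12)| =14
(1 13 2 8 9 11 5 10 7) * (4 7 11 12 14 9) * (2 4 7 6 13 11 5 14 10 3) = [0, 11, 8, 2, 6, 3, 13, 1, 7, 12, 5, 14, 10, 4, 9] = (1 11 14 9 12 10 5 3 2 8 7)(4 6 13)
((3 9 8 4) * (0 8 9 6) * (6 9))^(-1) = (0 6 9 3 4 8) = [6, 1, 2, 4, 8, 5, 9, 7, 0, 3]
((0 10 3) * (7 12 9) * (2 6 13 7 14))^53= (0 3 10)(2 12 6 9 13 14 7)= [3, 1, 12, 10, 4, 5, 9, 2, 8, 13, 0, 11, 6, 14, 7]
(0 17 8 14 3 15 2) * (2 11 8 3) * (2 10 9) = (0 17 3 15 11 8 14 10 9 2) = [17, 1, 0, 15, 4, 5, 6, 7, 14, 2, 9, 8, 12, 13, 10, 11, 16, 3]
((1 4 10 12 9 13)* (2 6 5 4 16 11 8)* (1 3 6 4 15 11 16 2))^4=(16)(1 12 6 8 10 3 11 4 13 15 2 9 5)=[0, 12, 9, 11, 13, 1, 8, 7, 10, 5, 3, 4, 6, 15, 14, 2, 16]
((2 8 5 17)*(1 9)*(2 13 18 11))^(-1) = (1 9)(2 11 18 13 17 5 8) = [0, 9, 11, 3, 4, 8, 6, 7, 2, 1, 10, 18, 12, 17, 14, 15, 16, 5, 13]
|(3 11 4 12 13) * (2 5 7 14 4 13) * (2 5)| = |(3 11 13)(4 12 5 7 14)| = 15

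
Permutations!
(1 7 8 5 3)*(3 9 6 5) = [0, 7, 2, 1, 4, 9, 5, 8, 3, 6] = (1 7 8 3)(5 9 6)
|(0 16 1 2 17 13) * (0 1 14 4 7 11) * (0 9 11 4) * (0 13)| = 14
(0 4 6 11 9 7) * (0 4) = (4 6 11 9 7) = [0, 1, 2, 3, 6, 5, 11, 4, 8, 7, 10, 9]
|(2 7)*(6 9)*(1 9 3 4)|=10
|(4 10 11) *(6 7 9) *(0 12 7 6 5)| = 15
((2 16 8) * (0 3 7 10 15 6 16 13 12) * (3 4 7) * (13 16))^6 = [13, 1, 2, 3, 12, 5, 10, 0, 8, 9, 4, 11, 6, 15, 14, 7, 16] = (16)(0 13 15 7)(4 12 6 10)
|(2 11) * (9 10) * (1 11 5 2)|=|(1 11)(2 5)(9 10)|=2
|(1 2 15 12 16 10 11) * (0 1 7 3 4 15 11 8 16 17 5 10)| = |(0 1 2 11 7 3 4 15 12 17 5 10 8 16)| = 14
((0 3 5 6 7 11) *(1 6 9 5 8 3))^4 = (0 11 7 6 1) = [11, 0, 2, 3, 4, 5, 1, 6, 8, 9, 10, 7]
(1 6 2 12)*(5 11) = [0, 6, 12, 3, 4, 11, 2, 7, 8, 9, 10, 5, 1] = (1 6 2 12)(5 11)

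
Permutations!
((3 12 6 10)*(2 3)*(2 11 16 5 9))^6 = (2 16 6)(3 5 10)(9 11 12) = [0, 1, 16, 5, 4, 10, 2, 7, 8, 11, 3, 12, 9, 13, 14, 15, 6]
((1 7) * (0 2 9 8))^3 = (0 8 9 2)(1 7) = [8, 7, 0, 3, 4, 5, 6, 1, 9, 2]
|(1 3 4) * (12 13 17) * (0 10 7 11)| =|(0 10 7 11)(1 3 4)(12 13 17)| =12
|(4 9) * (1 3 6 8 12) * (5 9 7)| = 20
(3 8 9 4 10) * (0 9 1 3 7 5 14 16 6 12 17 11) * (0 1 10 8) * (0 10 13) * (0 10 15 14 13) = (0 9 4 8)(1 3 15 14 16 6 12 17 11)(5 13 10 7) = [9, 3, 2, 15, 8, 13, 12, 5, 0, 4, 7, 1, 17, 10, 16, 14, 6, 11]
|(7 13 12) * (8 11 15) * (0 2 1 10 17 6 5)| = |(0 2 1 10 17 6 5)(7 13 12)(8 11 15)| = 21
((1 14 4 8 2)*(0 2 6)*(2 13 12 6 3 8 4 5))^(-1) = [6, 2, 5, 8, 4, 14, 12, 7, 3, 9, 10, 11, 13, 0, 1] = (0 6 12 13)(1 2 5 14)(3 8)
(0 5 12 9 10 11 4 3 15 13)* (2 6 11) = (0 5 12 9 10 2 6 11 4 3 15 13) = [5, 1, 6, 15, 3, 12, 11, 7, 8, 10, 2, 4, 9, 0, 14, 13]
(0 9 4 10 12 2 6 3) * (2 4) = (0 9 2 6 3)(4 10 12) = [9, 1, 6, 0, 10, 5, 3, 7, 8, 2, 12, 11, 4]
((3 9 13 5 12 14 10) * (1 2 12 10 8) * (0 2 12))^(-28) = (14)(3 13 10 9 5) = [0, 1, 2, 13, 4, 3, 6, 7, 8, 5, 9, 11, 12, 10, 14]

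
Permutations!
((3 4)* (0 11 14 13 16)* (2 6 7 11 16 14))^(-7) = (0 16)(2 6 7 11)(3 4)(13 14) = [16, 1, 6, 4, 3, 5, 7, 11, 8, 9, 10, 2, 12, 14, 13, 15, 0]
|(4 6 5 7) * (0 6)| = |(0 6 5 7 4)| = 5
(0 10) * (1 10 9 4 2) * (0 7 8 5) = (0 9 4 2 1 10 7 8 5) = [9, 10, 1, 3, 2, 0, 6, 8, 5, 4, 7]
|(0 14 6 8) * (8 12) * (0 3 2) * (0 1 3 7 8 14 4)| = |(0 4)(1 3 2)(6 12 14)(7 8)| = 6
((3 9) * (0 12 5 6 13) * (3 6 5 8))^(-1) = [13, 1, 2, 8, 4, 5, 9, 7, 12, 3, 10, 11, 0, 6] = (0 13 6 9 3 8 12)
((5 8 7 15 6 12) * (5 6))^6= (5 7)(8 15)= [0, 1, 2, 3, 4, 7, 6, 5, 15, 9, 10, 11, 12, 13, 14, 8]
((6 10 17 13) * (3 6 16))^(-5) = [0, 1, 2, 6, 4, 5, 10, 7, 8, 9, 17, 11, 12, 16, 14, 15, 3, 13] = (3 6 10 17 13 16)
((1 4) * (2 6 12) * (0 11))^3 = (12)(0 11)(1 4) = [11, 4, 2, 3, 1, 5, 6, 7, 8, 9, 10, 0, 12]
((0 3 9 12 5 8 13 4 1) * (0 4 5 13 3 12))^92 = [12, 1, 2, 9, 4, 8, 6, 7, 3, 0, 10, 11, 13, 5] = (0 12 13 5 8 3 9)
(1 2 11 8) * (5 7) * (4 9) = (1 2 11 8)(4 9)(5 7) = [0, 2, 11, 3, 9, 7, 6, 5, 1, 4, 10, 8]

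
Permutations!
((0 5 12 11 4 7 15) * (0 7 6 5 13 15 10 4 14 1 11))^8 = (0 12 5 6 4 10 7 15 13)(1 14 11) = [12, 14, 2, 3, 10, 6, 4, 15, 8, 9, 7, 1, 5, 0, 11, 13]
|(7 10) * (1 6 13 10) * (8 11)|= 10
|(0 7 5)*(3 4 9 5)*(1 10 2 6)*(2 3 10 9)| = |(0 7 10 3 4 2 6 1 9 5)| = 10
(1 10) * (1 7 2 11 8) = (1 10 7 2 11 8) = [0, 10, 11, 3, 4, 5, 6, 2, 1, 9, 7, 8]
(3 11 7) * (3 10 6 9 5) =(3 11 7 10 6 9 5) =[0, 1, 2, 11, 4, 3, 9, 10, 8, 5, 6, 7]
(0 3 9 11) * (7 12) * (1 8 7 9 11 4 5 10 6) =(0 3 11)(1 8 7 12 9 4 5 10 6) =[3, 8, 2, 11, 5, 10, 1, 12, 7, 4, 6, 0, 9]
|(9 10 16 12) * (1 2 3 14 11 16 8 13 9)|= |(1 2 3 14 11 16 12)(8 13 9 10)|= 28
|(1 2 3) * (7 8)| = 6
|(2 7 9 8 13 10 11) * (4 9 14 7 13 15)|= 4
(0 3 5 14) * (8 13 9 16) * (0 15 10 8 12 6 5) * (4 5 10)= (0 3)(4 5 14 15)(6 10 8 13 9 16 12)= [3, 1, 2, 0, 5, 14, 10, 7, 13, 16, 8, 11, 6, 9, 15, 4, 12]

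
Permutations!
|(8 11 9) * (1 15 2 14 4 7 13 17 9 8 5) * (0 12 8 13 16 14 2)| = |(0 12 8 11 13 17 9 5 1 15)(4 7 16 14)| = 20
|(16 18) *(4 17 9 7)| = 4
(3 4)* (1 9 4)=(1 9 4 3)=[0, 9, 2, 1, 3, 5, 6, 7, 8, 4]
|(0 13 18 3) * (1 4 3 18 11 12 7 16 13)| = 20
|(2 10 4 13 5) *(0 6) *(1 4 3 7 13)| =6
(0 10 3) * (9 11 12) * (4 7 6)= [10, 1, 2, 0, 7, 5, 4, 6, 8, 11, 3, 12, 9]= (0 10 3)(4 7 6)(9 11 12)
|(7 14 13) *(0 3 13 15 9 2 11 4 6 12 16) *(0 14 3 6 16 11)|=|(0 6 12 11 4 16 14 15 9 2)(3 13 7)|=30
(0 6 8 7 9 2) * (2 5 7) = [6, 1, 0, 3, 4, 7, 8, 9, 2, 5] = (0 6 8 2)(5 7 9)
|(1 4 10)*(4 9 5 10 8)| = 4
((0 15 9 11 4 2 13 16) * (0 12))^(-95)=(0 4 12 11 16 9 13 15 2)=[4, 1, 0, 3, 12, 5, 6, 7, 8, 13, 10, 16, 11, 15, 14, 2, 9]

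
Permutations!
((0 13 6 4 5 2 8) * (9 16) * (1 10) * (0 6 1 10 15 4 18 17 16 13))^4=(1 2 17)(4 6 9)(5 18 13)(8 16 15)=[0, 2, 17, 3, 6, 18, 9, 7, 16, 4, 10, 11, 12, 5, 14, 8, 15, 1, 13]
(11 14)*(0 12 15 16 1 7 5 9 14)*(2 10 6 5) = (0 12 15 16 1 7 2 10 6 5 9 14 11) = [12, 7, 10, 3, 4, 9, 5, 2, 8, 14, 6, 0, 15, 13, 11, 16, 1]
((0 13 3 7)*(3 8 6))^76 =(0 3 8)(6 13 7) =[3, 1, 2, 8, 4, 5, 13, 6, 0, 9, 10, 11, 12, 7]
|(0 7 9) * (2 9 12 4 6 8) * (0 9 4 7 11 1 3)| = |(0 11 1 3)(2 4 6 8)(7 12)| = 4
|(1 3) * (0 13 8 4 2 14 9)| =|(0 13 8 4 2 14 9)(1 3)| =14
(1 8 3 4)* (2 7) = (1 8 3 4)(2 7) = [0, 8, 7, 4, 1, 5, 6, 2, 3]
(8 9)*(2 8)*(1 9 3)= (1 9 2 8 3)= [0, 9, 8, 1, 4, 5, 6, 7, 3, 2]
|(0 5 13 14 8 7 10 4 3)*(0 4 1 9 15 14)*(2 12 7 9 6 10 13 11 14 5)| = 30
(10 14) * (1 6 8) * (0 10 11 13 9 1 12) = [10, 6, 2, 3, 4, 5, 8, 7, 12, 1, 14, 13, 0, 9, 11] = (0 10 14 11 13 9 1 6 8 12)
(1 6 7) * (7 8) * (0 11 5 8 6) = (0 11 5 8 7 1) = [11, 0, 2, 3, 4, 8, 6, 1, 7, 9, 10, 5]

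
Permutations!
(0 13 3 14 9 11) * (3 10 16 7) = [13, 1, 2, 14, 4, 5, 6, 3, 8, 11, 16, 0, 12, 10, 9, 15, 7] = (0 13 10 16 7 3 14 9 11)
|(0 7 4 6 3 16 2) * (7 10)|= 8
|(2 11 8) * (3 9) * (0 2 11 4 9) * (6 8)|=15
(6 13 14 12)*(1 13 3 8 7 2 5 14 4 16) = (1 13 4 16)(2 5 14 12 6 3 8 7) = [0, 13, 5, 8, 16, 14, 3, 2, 7, 9, 10, 11, 6, 4, 12, 15, 1]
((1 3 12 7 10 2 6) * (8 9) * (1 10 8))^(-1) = (1 9 8 7 12 3)(2 10 6) = [0, 9, 10, 1, 4, 5, 2, 12, 7, 8, 6, 11, 3]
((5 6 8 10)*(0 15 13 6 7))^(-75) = (0 10 13 7 8 15 5 6) = [10, 1, 2, 3, 4, 6, 0, 8, 15, 9, 13, 11, 12, 7, 14, 5]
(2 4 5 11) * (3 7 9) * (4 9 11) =(2 9 3 7 11)(4 5) =[0, 1, 9, 7, 5, 4, 6, 11, 8, 3, 10, 2]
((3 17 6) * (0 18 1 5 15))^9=(0 15 5 1 18)=[15, 18, 2, 3, 4, 1, 6, 7, 8, 9, 10, 11, 12, 13, 14, 5, 16, 17, 0]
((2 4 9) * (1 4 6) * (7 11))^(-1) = (1 6 2 9 4)(7 11) = [0, 6, 9, 3, 1, 5, 2, 11, 8, 4, 10, 7]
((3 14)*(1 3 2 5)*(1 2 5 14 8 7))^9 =(14)(1 3 8 7) =[0, 3, 2, 8, 4, 5, 6, 1, 7, 9, 10, 11, 12, 13, 14]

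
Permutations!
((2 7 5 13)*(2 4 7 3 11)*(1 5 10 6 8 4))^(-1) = (1 13 5)(2 11 3)(4 8 6 10 7) = [0, 13, 11, 2, 8, 1, 10, 4, 6, 9, 7, 3, 12, 5]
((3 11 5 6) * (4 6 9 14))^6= (3 6 4 14 9 5 11)= [0, 1, 2, 6, 14, 11, 4, 7, 8, 5, 10, 3, 12, 13, 9]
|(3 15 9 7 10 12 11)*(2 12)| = 8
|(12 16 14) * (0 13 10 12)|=|(0 13 10 12 16 14)|=6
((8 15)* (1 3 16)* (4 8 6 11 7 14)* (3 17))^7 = (1 16 3 17) = [0, 16, 2, 17, 4, 5, 6, 7, 8, 9, 10, 11, 12, 13, 14, 15, 3, 1]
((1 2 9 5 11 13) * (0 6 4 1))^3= (0 1 5)(2 11 6)(4 9 13)= [1, 5, 11, 3, 9, 0, 2, 7, 8, 13, 10, 6, 12, 4]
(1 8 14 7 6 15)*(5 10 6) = (1 8 14 7 5 10 6 15) = [0, 8, 2, 3, 4, 10, 15, 5, 14, 9, 6, 11, 12, 13, 7, 1]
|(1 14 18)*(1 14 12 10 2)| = |(1 12 10 2)(14 18)| = 4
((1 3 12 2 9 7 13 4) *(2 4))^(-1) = (1 4 12 3)(2 13 7 9) = [0, 4, 13, 1, 12, 5, 6, 9, 8, 2, 10, 11, 3, 7]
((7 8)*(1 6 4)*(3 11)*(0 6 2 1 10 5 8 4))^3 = [6, 2, 1, 11, 8, 4, 0, 5, 10, 9, 7, 3] = (0 6)(1 2)(3 11)(4 8 10 7 5)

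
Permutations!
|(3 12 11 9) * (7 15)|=4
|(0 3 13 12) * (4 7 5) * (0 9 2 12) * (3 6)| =|(0 6 3 13)(2 12 9)(4 7 5)| =12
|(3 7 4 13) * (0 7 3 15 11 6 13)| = 12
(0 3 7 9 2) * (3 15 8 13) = (0 15 8 13 3 7 9 2) = [15, 1, 0, 7, 4, 5, 6, 9, 13, 2, 10, 11, 12, 3, 14, 8]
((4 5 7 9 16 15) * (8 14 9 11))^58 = (4 8 15 11 16 7 9 5 14) = [0, 1, 2, 3, 8, 14, 6, 9, 15, 5, 10, 16, 12, 13, 4, 11, 7]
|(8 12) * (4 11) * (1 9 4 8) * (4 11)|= |(1 9 11 8 12)|= 5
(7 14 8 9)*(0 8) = (0 8 9 7 14) = [8, 1, 2, 3, 4, 5, 6, 14, 9, 7, 10, 11, 12, 13, 0]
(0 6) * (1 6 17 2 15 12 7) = (0 17 2 15 12 7 1 6) = [17, 6, 15, 3, 4, 5, 0, 1, 8, 9, 10, 11, 7, 13, 14, 12, 16, 2]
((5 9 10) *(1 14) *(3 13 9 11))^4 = (14)(3 5 9)(10 13 11) = [0, 1, 2, 5, 4, 9, 6, 7, 8, 3, 13, 10, 12, 11, 14]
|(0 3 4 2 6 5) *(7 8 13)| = 6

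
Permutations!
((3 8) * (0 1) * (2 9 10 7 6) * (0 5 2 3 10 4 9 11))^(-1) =(0 11 2 5 1)(3 6 7 10 8)(4 9) =[11, 0, 5, 6, 9, 1, 7, 10, 3, 4, 8, 2]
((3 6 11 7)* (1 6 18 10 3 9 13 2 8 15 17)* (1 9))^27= (18)(1 7 11 6)(2 17)(8 9)(13 15)= [0, 7, 17, 3, 4, 5, 1, 11, 9, 8, 10, 6, 12, 15, 14, 13, 16, 2, 18]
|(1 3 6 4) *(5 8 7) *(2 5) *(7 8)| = 12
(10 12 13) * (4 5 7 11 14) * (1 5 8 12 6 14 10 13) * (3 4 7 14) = (1 5 14 7 11 10 6 3 4 8 12) = [0, 5, 2, 4, 8, 14, 3, 11, 12, 9, 6, 10, 1, 13, 7]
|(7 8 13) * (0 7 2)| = |(0 7 8 13 2)| = 5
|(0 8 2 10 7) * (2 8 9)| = 5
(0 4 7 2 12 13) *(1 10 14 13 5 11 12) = (0 4 7 2 1 10 14 13)(5 11 12) = [4, 10, 1, 3, 7, 11, 6, 2, 8, 9, 14, 12, 5, 0, 13]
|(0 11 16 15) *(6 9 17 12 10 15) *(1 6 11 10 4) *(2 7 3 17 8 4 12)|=|(0 10 15)(1 6 9 8 4)(2 7 3 17)(11 16)|=60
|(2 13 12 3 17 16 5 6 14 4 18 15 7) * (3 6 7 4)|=|(2 13 12 6 14 3 17 16 5 7)(4 18 15)|=30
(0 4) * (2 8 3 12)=(0 4)(2 8 3 12)=[4, 1, 8, 12, 0, 5, 6, 7, 3, 9, 10, 11, 2]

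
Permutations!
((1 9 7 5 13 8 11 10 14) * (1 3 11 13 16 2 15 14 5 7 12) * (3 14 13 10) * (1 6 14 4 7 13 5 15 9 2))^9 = (1 8 6 16 13 12 5 7 9 15 4 2 10 14)(3 11) = [0, 8, 10, 11, 2, 7, 16, 9, 6, 15, 14, 3, 5, 12, 1, 4, 13]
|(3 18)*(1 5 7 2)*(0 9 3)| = 4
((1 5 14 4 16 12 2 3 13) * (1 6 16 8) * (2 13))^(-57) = [0, 4, 3, 2, 5, 8, 13, 7, 14, 9, 10, 11, 16, 12, 1, 15, 6] = (1 4 5 8 14)(2 3)(6 13 12 16)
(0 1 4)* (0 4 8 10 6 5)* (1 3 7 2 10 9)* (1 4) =(0 3 7 2 10 6 5)(1 8 9 4) =[3, 8, 10, 7, 1, 0, 5, 2, 9, 4, 6]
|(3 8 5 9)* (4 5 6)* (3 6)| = 4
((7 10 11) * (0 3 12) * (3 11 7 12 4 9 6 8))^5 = (0 12 11)(7 10) = [12, 1, 2, 3, 4, 5, 6, 10, 8, 9, 7, 0, 11]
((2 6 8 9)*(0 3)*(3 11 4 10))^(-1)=(0 3 10 4 11)(2 9 8 6)=[3, 1, 9, 10, 11, 5, 2, 7, 6, 8, 4, 0]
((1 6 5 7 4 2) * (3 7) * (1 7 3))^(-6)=(7)=[0, 1, 2, 3, 4, 5, 6, 7]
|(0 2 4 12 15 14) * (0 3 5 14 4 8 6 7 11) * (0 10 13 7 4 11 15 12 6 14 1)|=|(0 2 8 14 3 5 1)(4 6)(7 15 11 10 13)|=70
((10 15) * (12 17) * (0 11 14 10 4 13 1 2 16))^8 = (17)(0 2 13 15 14)(1 4 10 11 16) = [2, 4, 13, 3, 10, 5, 6, 7, 8, 9, 11, 16, 12, 15, 0, 14, 1, 17]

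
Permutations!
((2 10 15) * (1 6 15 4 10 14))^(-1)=(1 14 2 15 6)(4 10)=[0, 14, 15, 3, 10, 5, 1, 7, 8, 9, 4, 11, 12, 13, 2, 6]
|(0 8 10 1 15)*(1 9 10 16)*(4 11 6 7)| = |(0 8 16 1 15)(4 11 6 7)(9 10)| = 20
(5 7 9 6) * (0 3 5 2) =(0 3 5 7 9 6 2) =[3, 1, 0, 5, 4, 7, 2, 9, 8, 6]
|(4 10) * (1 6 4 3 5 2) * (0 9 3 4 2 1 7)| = 8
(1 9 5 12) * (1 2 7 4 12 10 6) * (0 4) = (0 4 12 2 7)(1 9 5 10 6) = [4, 9, 7, 3, 12, 10, 1, 0, 8, 5, 6, 11, 2]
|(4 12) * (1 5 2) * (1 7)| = |(1 5 2 7)(4 12)| = 4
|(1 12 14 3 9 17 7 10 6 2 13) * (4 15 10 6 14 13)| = |(1 12 13)(2 4 15 10 14 3 9 17 7 6)| = 30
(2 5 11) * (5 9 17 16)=(2 9 17 16 5 11)=[0, 1, 9, 3, 4, 11, 6, 7, 8, 17, 10, 2, 12, 13, 14, 15, 5, 16]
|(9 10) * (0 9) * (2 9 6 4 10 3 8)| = 4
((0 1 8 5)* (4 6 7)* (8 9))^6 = (0 1 9 8 5) = [1, 9, 2, 3, 4, 0, 6, 7, 5, 8]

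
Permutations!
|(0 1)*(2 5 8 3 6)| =|(0 1)(2 5 8 3 6)| =10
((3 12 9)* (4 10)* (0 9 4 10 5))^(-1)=(0 5 4 12 3 9)=[5, 1, 2, 9, 12, 4, 6, 7, 8, 0, 10, 11, 3]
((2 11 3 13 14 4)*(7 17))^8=[0, 1, 3, 14, 11, 5, 6, 7, 8, 9, 10, 13, 12, 4, 2, 15, 16, 17]=(17)(2 3 14)(4 11 13)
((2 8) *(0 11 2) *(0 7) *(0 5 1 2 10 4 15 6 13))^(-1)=(0 13 6 15 4 10 11)(1 5 7 8 2)=[13, 5, 1, 3, 10, 7, 15, 8, 2, 9, 11, 0, 12, 6, 14, 4]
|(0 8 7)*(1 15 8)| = 5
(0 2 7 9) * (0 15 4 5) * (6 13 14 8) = (0 2 7 9 15 4 5)(6 13 14 8) = [2, 1, 7, 3, 5, 0, 13, 9, 6, 15, 10, 11, 12, 14, 8, 4]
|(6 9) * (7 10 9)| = 4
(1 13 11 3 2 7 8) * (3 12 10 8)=(1 13 11 12 10 8)(2 7 3)=[0, 13, 7, 2, 4, 5, 6, 3, 1, 9, 8, 12, 10, 11]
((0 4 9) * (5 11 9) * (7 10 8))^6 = (0 4 5 11 9) = [4, 1, 2, 3, 5, 11, 6, 7, 8, 0, 10, 9]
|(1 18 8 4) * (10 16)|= |(1 18 8 4)(10 16)|= 4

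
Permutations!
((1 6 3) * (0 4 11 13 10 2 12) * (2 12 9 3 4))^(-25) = (0 13 6 9 12 11 1 2 10 4 3) = [13, 2, 10, 0, 3, 5, 9, 7, 8, 12, 4, 1, 11, 6]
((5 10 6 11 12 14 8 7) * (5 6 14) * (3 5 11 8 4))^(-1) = (3 4 14 10 5)(6 7 8)(11 12) = [0, 1, 2, 4, 14, 3, 7, 8, 6, 9, 5, 12, 11, 13, 10]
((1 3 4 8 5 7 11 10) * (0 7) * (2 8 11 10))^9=(0 5 8 2 11 4 3 1 10 7)=[5, 10, 11, 1, 3, 8, 6, 0, 2, 9, 7, 4]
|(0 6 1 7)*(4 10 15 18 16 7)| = |(0 6 1 4 10 15 18 16 7)| = 9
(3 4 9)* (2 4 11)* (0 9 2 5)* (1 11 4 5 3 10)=(0 9 10 1 11 3 4 2 5)=[9, 11, 5, 4, 2, 0, 6, 7, 8, 10, 1, 3]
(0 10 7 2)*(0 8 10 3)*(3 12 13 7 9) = (0 12 13 7 2 8 10 9 3) = [12, 1, 8, 0, 4, 5, 6, 2, 10, 3, 9, 11, 13, 7]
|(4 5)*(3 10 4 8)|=5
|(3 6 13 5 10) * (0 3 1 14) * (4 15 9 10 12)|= 12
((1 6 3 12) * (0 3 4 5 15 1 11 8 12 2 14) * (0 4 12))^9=(0 12 15 14)(1 4 3 11)(2 8 6 5)=[12, 4, 8, 11, 3, 2, 5, 7, 6, 9, 10, 1, 15, 13, 0, 14]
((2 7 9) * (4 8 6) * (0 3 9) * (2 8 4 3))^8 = (9)(0 7 2) = [7, 1, 0, 3, 4, 5, 6, 2, 8, 9]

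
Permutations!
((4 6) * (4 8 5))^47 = (4 5 8 6) = [0, 1, 2, 3, 5, 8, 4, 7, 6]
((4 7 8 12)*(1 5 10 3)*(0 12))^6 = (0 12 4 7 8)(1 10)(3 5) = [12, 10, 2, 5, 7, 3, 6, 8, 0, 9, 1, 11, 4]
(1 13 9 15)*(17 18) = [0, 13, 2, 3, 4, 5, 6, 7, 8, 15, 10, 11, 12, 9, 14, 1, 16, 18, 17] = (1 13 9 15)(17 18)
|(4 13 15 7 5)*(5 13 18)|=|(4 18 5)(7 13 15)|=3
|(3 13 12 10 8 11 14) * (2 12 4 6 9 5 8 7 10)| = |(2 12)(3 13 4 6 9 5 8 11 14)(7 10)| = 18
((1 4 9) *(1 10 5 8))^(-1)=(1 8 5 10 9 4)=[0, 8, 2, 3, 1, 10, 6, 7, 5, 4, 9]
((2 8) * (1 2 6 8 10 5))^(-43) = (1 2 10 5)(6 8) = [0, 2, 10, 3, 4, 1, 8, 7, 6, 9, 5]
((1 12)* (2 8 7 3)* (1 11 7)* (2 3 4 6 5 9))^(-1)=[0, 8, 9, 3, 7, 6, 4, 11, 2, 5, 10, 12, 1]=(1 8 2 9 5 6 4 7 11 12)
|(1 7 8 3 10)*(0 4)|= |(0 4)(1 7 8 3 10)|= 10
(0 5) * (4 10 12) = (0 5)(4 10 12) = [5, 1, 2, 3, 10, 0, 6, 7, 8, 9, 12, 11, 4]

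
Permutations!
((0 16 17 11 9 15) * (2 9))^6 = (0 15 9 2 11 17 16) = [15, 1, 11, 3, 4, 5, 6, 7, 8, 2, 10, 17, 12, 13, 14, 9, 0, 16]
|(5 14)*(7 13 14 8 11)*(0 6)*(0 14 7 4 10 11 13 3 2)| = 9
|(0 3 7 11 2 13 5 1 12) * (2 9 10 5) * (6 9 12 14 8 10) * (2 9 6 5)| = |(0 3 7 11 12)(1 14 8 10 2 13 9 5)| = 40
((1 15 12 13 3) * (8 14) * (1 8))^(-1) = (1 14 8 3 13 12 15) = [0, 14, 2, 13, 4, 5, 6, 7, 3, 9, 10, 11, 15, 12, 8, 1]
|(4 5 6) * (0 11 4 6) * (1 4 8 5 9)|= 12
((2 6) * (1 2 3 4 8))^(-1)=(1 8 4 3 6 2)=[0, 8, 1, 6, 3, 5, 2, 7, 4]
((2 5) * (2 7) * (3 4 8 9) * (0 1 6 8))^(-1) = [4, 0, 7, 9, 3, 2, 1, 5, 6, 8] = (0 4 3 9 8 6 1)(2 7 5)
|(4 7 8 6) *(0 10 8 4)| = 4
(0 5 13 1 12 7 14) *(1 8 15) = (0 5 13 8 15 1 12 7 14) = [5, 12, 2, 3, 4, 13, 6, 14, 15, 9, 10, 11, 7, 8, 0, 1]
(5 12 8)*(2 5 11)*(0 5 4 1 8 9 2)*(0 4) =(0 5 12 9 2)(1 8 11 4) =[5, 8, 0, 3, 1, 12, 6, 7, 11, 2, 10, 4, 9]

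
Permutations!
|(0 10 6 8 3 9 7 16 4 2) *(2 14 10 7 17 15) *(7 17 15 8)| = |(0 17 8 3 9 15 2)(4 14 10 6 7 16)| = 42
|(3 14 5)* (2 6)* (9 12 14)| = 10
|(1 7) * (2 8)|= |(1 7)(2 8)|= 2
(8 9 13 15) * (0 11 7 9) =[11, 1, 2, 3, 4, 5, 6, 9, 0, 13, 10, 7, 12, 15, 14, 8] =(0 11 7 9 13 15 8)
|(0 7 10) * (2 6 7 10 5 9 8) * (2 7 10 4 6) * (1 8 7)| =|(0 4 6 10)(1 8)(5 9 7)| =12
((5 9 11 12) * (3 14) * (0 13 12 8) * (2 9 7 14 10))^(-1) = (0 8 11 9 2 10 3 14 7 5 12 13) = [8, 1, 10, 14, 4, 12, 6, 5, 11, 2, 3, 9, 13, 0, 7]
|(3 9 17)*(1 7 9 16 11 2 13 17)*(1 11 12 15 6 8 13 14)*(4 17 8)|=|(1 7 9 11 2 14)(3 16 12 15 6 4 17)(8 13)|=42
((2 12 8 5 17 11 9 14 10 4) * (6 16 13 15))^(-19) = (2 12 8 5 17 11 9 14 10 4)(6 16 13 15) = [0, 1, 12, 3, 2, 17, 16, 7, 5, 14, 4, 9, 8, 15, 10, 6, 13, 11]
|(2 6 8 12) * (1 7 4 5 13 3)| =12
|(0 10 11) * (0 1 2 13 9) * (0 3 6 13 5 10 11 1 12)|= |(0 11 12)(1 2 5 10)(3 6 13 9)|= 12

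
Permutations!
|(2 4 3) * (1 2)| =4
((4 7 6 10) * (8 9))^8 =(10) =[0, 1, 2, 3, 4, 5, 6, 7, 8, 9, 10]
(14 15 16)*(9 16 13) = [0, 1, 2, 3, 4, 5, 6, 7, 8, 16, 10, 11, 12, 9, 15, 13, 14] = (9 16 14 15 13)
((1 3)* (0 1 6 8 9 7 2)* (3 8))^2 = (0 8 7)(1 9 2) = [8, 9, 1, 3, 4, 5, 6, 0, 7, 2]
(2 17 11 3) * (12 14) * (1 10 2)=(1 10 2 17 11 3)(12 14)=[0, 10, 17, 1, 4, 5, 6, 7, 8, 9, 2, 3, 14, 13, 12, 15, 16, 11]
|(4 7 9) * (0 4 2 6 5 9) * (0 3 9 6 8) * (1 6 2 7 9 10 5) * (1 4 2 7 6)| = |(0 2 8)(3 10 5 7)(4 9 6)| = 12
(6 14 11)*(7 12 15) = [0, 1, 2, 3, 4, 5, 14, 12, 8, 9, 10, 6, 15, 13, 11, 7] = (6 14 11)(7 12 15)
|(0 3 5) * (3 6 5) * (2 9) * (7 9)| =|(0 6 5)(2 7 9)| =3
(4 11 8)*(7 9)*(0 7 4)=(0 7 9 4 11 8)=[7, 1, 2, 3, 11, 5, 6, 9, 0, 4, 10, 8]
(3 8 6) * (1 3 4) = (1 3 8 6 4) = [0, 3, 2, 8, 1, 5, 4, 7, 6]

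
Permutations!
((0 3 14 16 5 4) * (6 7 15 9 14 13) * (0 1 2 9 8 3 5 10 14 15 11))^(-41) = [7, 5, 4, 15, 0, 11, 3, 13, 9, 1, 14, 6, 12, 8, 16, 2, 10] = (0 7 13 8 9 1 5 11 6 3 15 2 4)(10 14 16)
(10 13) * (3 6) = (3 6)(10 13) = [0, 1, 2, 6, 4, 5, 3, 7, 8, 9, 13, 11, 12, 10]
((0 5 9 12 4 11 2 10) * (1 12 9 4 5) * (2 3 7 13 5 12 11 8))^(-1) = [10, 0, 8, 11, 5, 13, 6, 3, 4, 9, 2, 1, 12, 7] = (0 10 2 8 4 5 13 7 3 11 1)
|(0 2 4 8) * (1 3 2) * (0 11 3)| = 10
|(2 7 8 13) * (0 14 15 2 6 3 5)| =|(0 14 15 2 7 8 13 6 3 5)| =10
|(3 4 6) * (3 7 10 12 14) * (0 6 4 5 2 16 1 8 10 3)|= 12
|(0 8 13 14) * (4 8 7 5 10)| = 8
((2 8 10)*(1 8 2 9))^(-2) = (1 10)(8 9) = [0, 10, 2, 3, 4, 5, 6, 7, 9, 8, 1]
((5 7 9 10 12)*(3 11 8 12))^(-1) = (3 10 9 7 5 12 8 11) = [0, 1, 2, 10, 4, 12, 6, 5, 11, 7, 9, 3, 8]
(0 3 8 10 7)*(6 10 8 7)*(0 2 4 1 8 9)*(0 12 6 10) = (0 3 7 2 4 1 8 9 12 6) = [3, 8, 4, 7, 1, 5, 0, 2, 9, 12, 10, 11, 6]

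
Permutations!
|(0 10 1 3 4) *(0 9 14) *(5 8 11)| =21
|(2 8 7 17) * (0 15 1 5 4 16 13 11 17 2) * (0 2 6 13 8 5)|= |(0 15 1)(2 5 4 16 8 7 6 13 11 17)|= 30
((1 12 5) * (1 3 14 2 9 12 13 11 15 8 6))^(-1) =(1 6 8 15 11 13)(2 14 3 5 12 9) =[0, 6, 14, 5, 4, 12, 8, 7, 15, 2, 10, 13, 9, 1, 3, 11]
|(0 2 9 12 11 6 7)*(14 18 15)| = |(0 2 9 12 11 6 7)(14 18 15)| = 21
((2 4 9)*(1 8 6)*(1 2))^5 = (1 9 4 2 6 8) = [0, 9, 6, 3, 2, 5, 8, 7, 1, 4]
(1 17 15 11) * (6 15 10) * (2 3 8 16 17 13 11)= (1 13 11)(2 3 8 16 17 10 6 15)= [0, 13, 3, 8, 4, 5, 15, 7, 16, 9, 6, 1, 12, 11, 14, 2, 17, 10]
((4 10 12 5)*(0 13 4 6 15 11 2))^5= (0 5)(2 12)(4 15)(6 13)(10 11)= [5, 1, 12, 3, 15, 0, 13, 7, 8, 9, 11, 10, 2, 6, 14, 4]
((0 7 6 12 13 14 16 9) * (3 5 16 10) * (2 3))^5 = (0 14 16 12 3 7 10 9 13 5 6 2) = [14, 1, 0, 7, 4, 6, 2, 10, 8, 13, 9, 11, 3, 5, 16, 15, 12]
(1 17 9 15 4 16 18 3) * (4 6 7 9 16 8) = (1 17 16 18 3)(4 8)(6 7 9 15) = [0, 17, 2, 1, 8, 5, 7, 9, 4, 15, 10, 11, 12, 13, 14, 6, 18, 16, 3]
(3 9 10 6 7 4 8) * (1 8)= (1 8 3 9 10 6 7 4)= [0, 8, 2, 9, 1, 5, 7, 4, 3, 10, 6]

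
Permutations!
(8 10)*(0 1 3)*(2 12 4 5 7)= (0 1 3)(2 12 4 5 7)(8 10)= [1, 3, 12, 0, 5, 7, 6, 2, 10, 9, 8, 11, 4]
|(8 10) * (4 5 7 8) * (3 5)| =6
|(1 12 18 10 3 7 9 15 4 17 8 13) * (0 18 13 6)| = 33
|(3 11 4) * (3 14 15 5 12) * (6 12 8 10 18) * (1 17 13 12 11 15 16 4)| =|(1 17 13 12 3 15 5 8 10 18 6 11)(4 14 16)| =12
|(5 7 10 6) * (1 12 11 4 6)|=8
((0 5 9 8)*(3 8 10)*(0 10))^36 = (10) = [0, 1, 2, 3, 4, 5, 6, 7, 8, 9, 10]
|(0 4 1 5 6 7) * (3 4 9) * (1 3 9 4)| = |(9)(0 4 3 1 5 6 7)| = 7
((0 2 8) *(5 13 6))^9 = (13) = [0, 1, 2, 3, 4, 5, 6, 7, 8, 9, 10, 11, 12, 13]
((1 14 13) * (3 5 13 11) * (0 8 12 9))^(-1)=(0 9 12 8)(1 13 5 3 11 14)=[9, 13, 2, 11, 4, 3, 6, 7, 0, 12, 10, 14, 8, 5, 1]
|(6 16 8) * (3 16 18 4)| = |(3 16 8 6 18 4)| = 6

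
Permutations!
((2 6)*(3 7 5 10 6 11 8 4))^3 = [0, 1, 4, 10, 5, 2, 8, 6, 7, 9, 11, 3] = (2 4 5)(3 10 11)(6 8 7)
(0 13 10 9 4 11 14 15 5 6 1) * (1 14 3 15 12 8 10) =(0 13 1)(3 15 5 6 14 12 8 10 9 4 11) =[13, 0, 2, 15, 11, 6, 14, 7, 10, 4, 9, 3, 8, 1, 12, 5]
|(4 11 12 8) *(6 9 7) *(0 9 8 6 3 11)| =|(0 9 7 3 11 12 6 8 4)| =9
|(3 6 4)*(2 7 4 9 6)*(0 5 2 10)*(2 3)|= 12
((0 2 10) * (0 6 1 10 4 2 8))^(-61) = (0 8)(1 6 10)(2 4) = [8, 6, 4, 3, 2, 5, 10, 7, 0, 9, 1]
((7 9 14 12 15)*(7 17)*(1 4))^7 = (1 4)(7 9 14 12 15 17) = [0, 4, 2, 3, 1, 5, 6, 9, 8, 14, 10, 11, 15, 13, 12, 17, 16, 7]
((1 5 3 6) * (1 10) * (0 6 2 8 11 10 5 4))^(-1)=(0 4 1 10 11 8 2 3 5 6)=[4, 10, 3, 5, 1, 6, 0, 7, 2, 9, 11, 8]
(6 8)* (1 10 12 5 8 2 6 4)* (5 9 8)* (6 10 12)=(1 12 9 8 4)(2 10 6)=[0, 12, 10, 3, 1, 5, 2, 7, 4, 8, 6, 11, 9]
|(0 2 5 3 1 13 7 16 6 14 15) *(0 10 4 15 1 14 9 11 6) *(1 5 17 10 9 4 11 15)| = 66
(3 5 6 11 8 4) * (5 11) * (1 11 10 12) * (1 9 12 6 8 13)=(1 11 13)(3 10 6 5 8 4)(9 12)=[0, 11, 2, 10, 3, 8, 5, 7, 4, 12, 6, 13, 9, 1]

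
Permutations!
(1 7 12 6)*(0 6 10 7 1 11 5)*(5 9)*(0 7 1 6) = (1 6 11 9 5 7 12 10) = [0, 6, 2, 3, 4, 7, 11, 12, 8, 5, 1, 9, 10]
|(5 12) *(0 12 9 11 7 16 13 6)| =|(0 12 5 9 11 7 16 13 6)| =9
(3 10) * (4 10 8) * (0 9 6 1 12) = (0 9 6 1 12)(3 8 4 10) = [9, 12, 2, 8, 10, 5, 1, 7, 4, 6, 3, 11, 0]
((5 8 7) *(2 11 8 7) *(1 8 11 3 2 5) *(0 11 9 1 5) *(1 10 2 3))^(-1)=[8, 2, 10, 3, 4, 7, 6, 5, 1, 11, 9, 0]=(0 8 1 2 10 9 11)(5 7)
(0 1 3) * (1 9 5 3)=(0 9 5 3)=[9, 1, 2, 0, 4, 3, 6, 7, 8, 5]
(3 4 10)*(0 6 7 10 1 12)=[6, 12, 2, 4, 1, 5, 7, 10, 8, 9, 3, 11, 0]=(0 6 7 10 3 4 1 12)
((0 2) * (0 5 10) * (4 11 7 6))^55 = [10, 1, 0, 3, 6, 2, 7, 11, 8, 9, 5, 4] = (0 10 5 2)(4 6 7 11)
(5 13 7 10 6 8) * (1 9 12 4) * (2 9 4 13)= (1 4)(2 9 12 13 7 10 6 8 5)= [0, 4, 9, 3, 1, 2, 8, 10, 5, 12, 6, 11, 13, 7]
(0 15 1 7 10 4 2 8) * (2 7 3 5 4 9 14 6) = (0 15 1 3 5 4 7 10 9 14 6 2 8) = [15, 3, 8, 5, 7, 4, 2, 10, 0, 14, 9, 11, 12, 13, 6, 1]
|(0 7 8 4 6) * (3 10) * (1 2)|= 10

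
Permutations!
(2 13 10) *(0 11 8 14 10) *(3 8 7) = (0 11 7 3 8 14 10 2 13) = [11, 1, 13, 8, 4, 5, 6, 3, 14, 9, 2, 7, 12, 0, 10]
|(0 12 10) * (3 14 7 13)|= |(0 12 10)(3 14 7 13)|= 12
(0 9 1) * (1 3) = (0 9 3 1) = [9, 0, 2, 1, 4, 5, 6, 7, 8, 3]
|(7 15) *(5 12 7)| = |(5 12 7 15)| = 4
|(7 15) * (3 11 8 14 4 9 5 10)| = 8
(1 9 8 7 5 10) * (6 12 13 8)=(1 9 6 12 13 8 7 5 10)=[0, 9, 2, 3, 4, 10, 12, 5, 7, 6, 1, 11, 13, 8]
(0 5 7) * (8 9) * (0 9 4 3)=(0 5 7 9 8 4 3)=[5, 1, 2, 0, 3, 7, 6, 9, 4, 8]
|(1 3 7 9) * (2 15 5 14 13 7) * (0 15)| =|(0 15 5 14 13 7 9 1 3 2)| =10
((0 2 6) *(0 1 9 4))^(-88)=(0 6 9)(1 4 2)=[6, 4, 1, 3, 2, 5, 9, 7, 8, 0]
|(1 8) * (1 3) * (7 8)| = 4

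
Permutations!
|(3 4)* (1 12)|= |(1 12)(3 4)|= 2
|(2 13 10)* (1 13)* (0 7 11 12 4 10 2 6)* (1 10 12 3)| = |(0 7 11 3 1 13 2 10 6)(4 12)| = 18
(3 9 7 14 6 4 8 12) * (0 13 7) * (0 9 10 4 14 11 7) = (0 13)(3 10 4 8 12)(6 14)(7 11) = [13, 1, 2, 10, 8, 5, 14, 11, 12, 9, 4, 7, 3, 0, 6]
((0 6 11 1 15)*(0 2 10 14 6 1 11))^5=(0 14 2 1 6 10 15)=[14, 6, 1, 3, 4, 5, 10, 7, 8, 9, 15, 11, 12, 13, 2, 0]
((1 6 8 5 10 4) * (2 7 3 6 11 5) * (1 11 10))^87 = [0, 4, 3, 8, 5, 10, 2, 6, 7, 9, 11, 1] = (1 4 5 10 11)(2 3 8 7 6)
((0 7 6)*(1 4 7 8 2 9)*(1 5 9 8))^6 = (9)(0 1 4 7 6) = [1, 4, 2, 3, 7, 5, 0, 6, 8, 9]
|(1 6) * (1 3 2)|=4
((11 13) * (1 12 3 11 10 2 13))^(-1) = (1 11 3 12)(2 10 13) = [0, 11, 10, 12, 4, 5, 6, 7, 8, 9, 13, 3, 1, 2]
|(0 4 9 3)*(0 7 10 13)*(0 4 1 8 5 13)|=|(0 1 8 5 13 4 9 3 7 10)|=10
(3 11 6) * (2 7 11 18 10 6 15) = (2 7 11 15)(3 18 10 6) = [0, 1, 7, 18, 4, 5, 3, 11, 8, 9, 6, 15, 12, 13, 14, 2, 16, 17, 10]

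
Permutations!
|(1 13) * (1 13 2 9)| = |(13)(1 2 9)| = 3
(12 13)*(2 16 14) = (2 16 14)(12 13) = [0, 1, 16, 3, 4, 5, 6, 7, 8, 9, 10, 11, 13, 12, 2, 15, 14]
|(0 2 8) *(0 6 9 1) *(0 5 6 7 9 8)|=6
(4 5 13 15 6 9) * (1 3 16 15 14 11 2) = [0, 3, 1, 16, 5, 13, 9, 7, 8, 4, 10, 2, 12, 14, 11, 6, 15] = (1 3 16 15 6 9 4 5 13 14 11 2)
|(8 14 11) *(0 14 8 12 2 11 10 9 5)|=|(0 14 10 9 5)(2 11 12)|=15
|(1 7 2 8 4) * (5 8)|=|(1 7 2 5 8 4)|=6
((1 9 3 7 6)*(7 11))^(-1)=(1 6 7 11 3 9)=[0, 6, 2, 9, 4, 5, 7, 11, 8, 1, 10, 3]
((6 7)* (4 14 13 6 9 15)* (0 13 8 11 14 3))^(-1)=(0 3 4 15 9 7 6 13)(8 14 11)=[3, 1, 2, 4, 15, 5, 13, 6, 14, 7, 10, 8, 12, 0, 11, 9]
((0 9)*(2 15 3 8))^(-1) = (0 9)(2 8 3 15) = [9, 1, 8, 15, 4, 5, 6, 7, 3, 0, 10, 11, 12, 13, 14, 2]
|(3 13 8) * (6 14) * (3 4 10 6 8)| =10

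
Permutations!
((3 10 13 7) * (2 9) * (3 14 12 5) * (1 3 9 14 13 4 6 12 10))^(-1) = [0, 3, 9, 1, 10, 12, 4, 13, 8, 5, 14, 11, 6, 7, 2] = (1 3)(2 9 5 12 6 4 10 14)(7 13)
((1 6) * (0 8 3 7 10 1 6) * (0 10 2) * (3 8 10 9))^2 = (0 1 3 2 10 9 7) = [1, 3, 10, 2, 4, 5, 6, 0, 8, 7, 9]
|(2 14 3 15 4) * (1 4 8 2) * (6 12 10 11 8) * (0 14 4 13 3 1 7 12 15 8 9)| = |(0 14 1 13 3 8 2 4 7 12 10 11 9)(6 15)| = 26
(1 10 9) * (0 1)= [1, 10, 2, 3, 4, 5, 6, 7, 8, 0, 9]= (0 1 10 9)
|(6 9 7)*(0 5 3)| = |(0 5 3)(6 9 7)| = 3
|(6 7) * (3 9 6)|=4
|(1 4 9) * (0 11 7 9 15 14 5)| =|(0 11 7 9 1 4 15 14 5)| =9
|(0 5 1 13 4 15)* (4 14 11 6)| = |(0 5 1 13 14 11 6 4 15)| = 9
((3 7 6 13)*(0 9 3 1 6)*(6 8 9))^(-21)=(0 1 3 6 8 7 13 9)=[1, 3, 2, 6, 4, 5, 8, 13, 7, 0, 10, 11, 12, 9]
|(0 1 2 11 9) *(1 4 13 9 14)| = 4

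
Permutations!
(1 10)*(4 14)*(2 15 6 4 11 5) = (1 10)(2 15 6 4 14 11 5) = [0, 10, 15, 3, 14, 2, 4, 7, 8, 9, 1, 5, 12, 13, 11, 6]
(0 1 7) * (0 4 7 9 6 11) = [1, 9, 2, 3, 7, 5, 11, 4, 8, 6, 10, 0] = (0 1 9 6 11)(4 7)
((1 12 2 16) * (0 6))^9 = (0 6)(1 12 2 16) = [6, 12, 16, 3, 4, 5, 0, 7, 8, 9, 10, 11, 2, 13, 14, 15, 1]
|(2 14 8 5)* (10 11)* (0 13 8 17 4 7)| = |(0 13 8 5 2 14 17 4 7)(10 11)| = 18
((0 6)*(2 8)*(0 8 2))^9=(8)=[0, 1, 2, 3, 4, 5, 6, 7, 8]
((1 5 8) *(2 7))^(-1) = (1 8 5)(2 7) = [0, 8, 7, 3, 4, 1, 6, 2, 5]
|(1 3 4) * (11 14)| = |(1 3 4)(11 14)| = 6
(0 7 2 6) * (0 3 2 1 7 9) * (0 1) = (0 9 1 7)(2 6 3) = [9, 7, 6, 2, 4, 5, 3, 0, 8, 1]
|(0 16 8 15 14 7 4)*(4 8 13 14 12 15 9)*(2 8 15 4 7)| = 11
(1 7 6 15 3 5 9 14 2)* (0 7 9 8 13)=(0 7 6 15 3 5 8 13)(1 9 14 2)=[7, 9, 1, 5, 4, 8, 15, 6, 13, 14, 10, 11, 12, 0, 2, 3]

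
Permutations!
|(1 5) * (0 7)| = |(0 7)(1 5)| = 2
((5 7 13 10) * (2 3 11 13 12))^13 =[0, 1, 5, 7, 4, 11, 6, 13, 8, 9, 3, 12, 10, 2] =(2 5 11 12 10 3 7 13)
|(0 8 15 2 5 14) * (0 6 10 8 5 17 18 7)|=|(0 5 14 6 10 8 15 2 17 18 7)|=11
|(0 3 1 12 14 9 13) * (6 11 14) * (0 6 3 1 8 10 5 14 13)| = 9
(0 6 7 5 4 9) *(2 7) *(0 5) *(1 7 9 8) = (0 6 2 9 5 4 8 1 7) = [6, 7, 9, 3, 8, 4, 2, 0, 1, 5]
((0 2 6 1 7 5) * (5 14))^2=[6, 14, 1, 3, 4, 2, 7, 5, 8, 9, 10, 11, 12, 13, 0]=(0 6 7 5 2 1 14)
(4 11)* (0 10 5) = (0 10 5)(4 11) = [10, 1, 2, 3, 11, 0, 6, 7, 8, 9, 5, 4]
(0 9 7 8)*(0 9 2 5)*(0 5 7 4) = (0 2 7 8 9 4) = [2, 1, 7, 3, 0, 5, 6, 8, 9, 4]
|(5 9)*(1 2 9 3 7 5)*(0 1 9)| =|(9)(0 1 2)(3 7 5)| =3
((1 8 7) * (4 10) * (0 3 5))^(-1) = [5, 7, 2, 0, 10, 3, 6, 8, 1, 9, 4] = (0 5 3)(1 7 8)(4 10)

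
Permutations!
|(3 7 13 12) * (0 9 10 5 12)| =8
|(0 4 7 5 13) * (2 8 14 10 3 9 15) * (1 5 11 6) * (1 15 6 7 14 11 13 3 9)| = |(0 4 14 10 9 6 15 2 8 11 7 13)(1 5 3)| = 12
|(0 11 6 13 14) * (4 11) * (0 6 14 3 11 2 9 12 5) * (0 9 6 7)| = |(0 4 2 6 13 3 11 14 7)(5 9 12)| = 9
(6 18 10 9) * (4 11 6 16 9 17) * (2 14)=[0, 1, 14, 3, 11, 5, 18, 7, 8, 16, 17, 6, 12, 13, 2, 15, 9, 4, 10]=(2 14)(4 11 6 18 10 17)(9 16)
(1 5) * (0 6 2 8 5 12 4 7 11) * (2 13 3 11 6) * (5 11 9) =[2, 12, 8, 9, 7, 1, 13, 6, 11, 5, 10, 0, 4, 3] =(0 2 8 11)(1 12 4 7 6 13 3 9 5)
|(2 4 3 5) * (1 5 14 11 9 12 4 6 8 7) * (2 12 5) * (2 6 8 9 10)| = |(1 6 9 5 12 4 3 14 11 10 2 8 7)| = 13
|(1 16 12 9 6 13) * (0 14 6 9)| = |(0 14 6 13 1 16 12)| = 7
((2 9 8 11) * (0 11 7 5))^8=(0 11 2 9 8 7 5)=[11, 1, 9, 3, 4, 0, 6, 5, 7, 8, 10, 2]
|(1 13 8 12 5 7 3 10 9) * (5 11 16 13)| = |(1 5 7 3 10 9)(8 12 11 16 13)| = 30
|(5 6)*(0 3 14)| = 6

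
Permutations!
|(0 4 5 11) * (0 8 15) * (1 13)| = 6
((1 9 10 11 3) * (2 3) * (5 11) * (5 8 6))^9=[0, 1, 2, 3, 4, 5, 6, 7, 8, 9, 10, 11]=(11)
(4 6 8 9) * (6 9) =(4 9)(6 8) =[0, 1, 2, 3, 9, 5, 8, 7, 6, 4]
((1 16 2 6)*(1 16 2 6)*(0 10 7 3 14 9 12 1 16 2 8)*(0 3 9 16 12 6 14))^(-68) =(16)(0 7 6 12 8)(1 3 10 9 2) =[7, 3, 1, 10, 4, 5, 12, 6, 0, 2, 9, 11, 8, 13, 14, 15, 16]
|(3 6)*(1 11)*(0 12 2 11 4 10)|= |(0 12 2 11 1 4 10)(3 6)|= 14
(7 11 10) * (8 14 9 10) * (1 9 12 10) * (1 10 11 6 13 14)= [0, 9, 2, 3, 4, 5, 13, 6, 1, 10, 7, 8, 11, 14, 12]= (1 9 10 7 6 13 14 12 11 8)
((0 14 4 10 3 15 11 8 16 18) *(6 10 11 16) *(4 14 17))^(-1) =(0 18 16 15 3 10 6 8 11 4 17) =[18, 1, 2, 10, 17, 5, 8, 7, 11, 9, 6, 4, 12, 13, 14, 3, 15, 0, 16]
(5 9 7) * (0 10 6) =[10, 1, 2, 3, 4, 9, 0, 5, 8, 7, 6] =(0 10 6)(5 9 7)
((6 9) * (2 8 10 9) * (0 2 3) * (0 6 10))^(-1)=(0 8 2)(3 6)(9 10)=[8, 1, 0, 6, 4, 5, 3, 7, 2, 10, 9]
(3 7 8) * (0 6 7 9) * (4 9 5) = (0 6 7 8 3 5 4 9) = [6, 1, 2, 5, 9, 4, 7, 8, 3, 0]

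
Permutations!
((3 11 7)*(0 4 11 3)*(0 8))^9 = (0 8 7 11 4) = [8, 1, 2, 3, 0, 5, 6, 11, 7, 9, 10, 4]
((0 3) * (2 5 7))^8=(2 7 5)=[0, 1, 7, 3, 4, 2, 6, 5]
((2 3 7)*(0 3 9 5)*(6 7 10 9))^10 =(10)(2 6 7) =[0, 1, 6, 3, 4, 5, 7, 2, 8, 9, 10]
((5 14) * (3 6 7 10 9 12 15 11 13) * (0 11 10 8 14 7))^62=(0 13 6 11 3)(5 8)(7 14)(9 15)(10 12)=[13, 1, 2, 0, 4, 8, 11, 14, 5, 15, 12, 3, 10, 6, 7, 9]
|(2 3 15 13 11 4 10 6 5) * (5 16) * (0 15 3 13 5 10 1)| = 24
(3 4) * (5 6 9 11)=(3 4)(5 6 9 11)=[0, 1, 2, 4, 3, 6, 9, 7, 8, 11, 10, 5]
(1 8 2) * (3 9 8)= (1 3 9 8 2)= [0, 3, 1, 9, 4, 5, 6, 7, 2, 8]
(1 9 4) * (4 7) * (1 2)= (1 9 7 4 2)= [0, 9, 1, 3, 2, 5, 6, 4, 8, 7]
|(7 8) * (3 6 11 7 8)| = 4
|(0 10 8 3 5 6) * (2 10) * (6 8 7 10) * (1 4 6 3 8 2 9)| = 30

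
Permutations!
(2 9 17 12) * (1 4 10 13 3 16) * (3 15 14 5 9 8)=(1 4 10 13 15 14 5 9 17 12 2 8 3 16)=[0, 4, 8, 16, 10, 9, 6, 7, 3, 17, 13, 11, 2, 15, 5, 14, 1, 12]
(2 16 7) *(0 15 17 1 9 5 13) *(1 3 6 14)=(0 15 17 3 6 14 1 9 5 13)(2 16 7)=[15, 9, 16, 6, 4, 13, 14, 2, 8, 5, 10, 11, 12, 0, 1, 17, 7, 3]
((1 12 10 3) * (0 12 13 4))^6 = (0 4 13 1 3 10 12) = [4, 3, 2, 10, 13, 5, 6, 7, 8, 9, 12, 11, 0, 1]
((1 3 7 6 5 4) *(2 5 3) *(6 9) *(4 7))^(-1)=(1 4 3 6 9 7 5 2)=[0, 4, 1, 6, 3, 2, 9, 5, 8, 7]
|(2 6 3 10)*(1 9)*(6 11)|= 10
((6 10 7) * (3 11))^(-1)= (3 11)(6 7 10)= [0, 1, 2, 11, 4, 5, 7, 10, 8, 9, 6, 3]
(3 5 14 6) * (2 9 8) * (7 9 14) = (2 14 6 3 5 7 9 8) = [0, 1, 14, 5, 4, 7, 3, 9, 2, 8, 10, 11, 12, 13, 6]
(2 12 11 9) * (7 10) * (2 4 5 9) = (2 12 11)(4 5 9)(7 10) = [0, 1, 12, 3, 5, 9, 6, 10, 8, 4, 7, 2, 11]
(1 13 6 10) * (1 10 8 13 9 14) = (1 9 14)(6 8 13) = [0, 9, 2, 3, 4, 5, 8, 7, 13, 14, 10, 11, 12, 6, 1]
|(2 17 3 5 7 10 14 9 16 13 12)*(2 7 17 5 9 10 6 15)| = |(2 5 17 3 9 16 13 12 7 6 15)(10 14)| = 22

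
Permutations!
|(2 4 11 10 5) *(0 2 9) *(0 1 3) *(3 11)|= |(0 2 4 3)(1 11 10 5 9)|= 20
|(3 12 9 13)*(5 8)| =4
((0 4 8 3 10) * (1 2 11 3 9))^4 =(0 1 10 9 3 8 11 4 2) =[1, 10, 0, 8, 2, 5, 6, 7, 11, 3, 9, 4]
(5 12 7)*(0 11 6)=(0 11 6)(5 12 7)=[11, 1, 2, 3, 4, 12, 0, 5, 8, 9, 10, 6, 7]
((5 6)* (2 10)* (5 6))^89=(2 10)=[0, 1, 10, 3, 4, 5, 6, 7, 8, 9, 2]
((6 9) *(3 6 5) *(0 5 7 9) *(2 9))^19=[6, 1, 9, 5, 4, 0, 3, 2, 8, 7]=(0 6 3 5)(2 9 7)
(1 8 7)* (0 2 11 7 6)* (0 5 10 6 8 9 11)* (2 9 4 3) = (0 9 11 7 1 4 3 2)(5 10 6) = [9, 4, 0, 2, 3, 10, 5, 1, 8, 11, 6, 7]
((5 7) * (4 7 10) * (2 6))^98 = (4 5)(7 10) = [0, 1, 2, 3, 5, 4, 6, 10, 8, 9, 7]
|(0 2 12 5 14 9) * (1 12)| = |(0 2 1 12 5 14 9)| = 7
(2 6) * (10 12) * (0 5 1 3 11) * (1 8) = [5, 3, 6, 11, 4, 8, 2, 7, 1, 9, 12, 0, 10] = (0 5 8 1 3 11)(2 6)(10 12)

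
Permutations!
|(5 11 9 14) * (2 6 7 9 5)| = |(2 6 7 9 14)(5 11)| = 10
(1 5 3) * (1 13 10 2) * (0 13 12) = (0 13 10 2 1 5 3 12) = [13, 5, 1, 12, 4, 3, 6, 7, 8, 9, 2, 11, 0, 10]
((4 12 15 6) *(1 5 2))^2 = (1 2 5)(4 15)(6 12) = [0, 2, 5, 3, 15, 1, 12, 7, 8, 9, 10, 11, 6, 13, 14, 4]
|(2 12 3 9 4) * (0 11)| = 10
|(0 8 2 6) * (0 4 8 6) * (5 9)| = 10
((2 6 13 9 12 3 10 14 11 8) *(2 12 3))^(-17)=[0, 1, 9, 11, 4, 5, 3, 7, 6, 14, 8, 2, 13, 10, 12]=(2 9 14 12 13 10 8 6 3 11)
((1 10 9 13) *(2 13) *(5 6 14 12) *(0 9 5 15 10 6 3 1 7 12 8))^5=[12, 9, 10, 0, 4, 8, 2, 3, 7, 15, 14, 11, 1, 5, 13, 6]=(0 12 1 9 15 6 2 10 14 13 5 8 7 3)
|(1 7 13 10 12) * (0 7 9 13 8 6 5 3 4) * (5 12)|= 12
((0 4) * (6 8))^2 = (8) = [0, 1, 2, 3, 4, 5, 6, 7, 8]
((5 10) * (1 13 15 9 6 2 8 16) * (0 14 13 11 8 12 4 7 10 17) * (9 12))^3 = (0 15 7 17 13 4 5 14 12 10)(1 16 8 11) = [15, 16, 2, 3, 5, 14, 6, 17, 11, 9, 0, 1, 10, 4, 12, 7, 8, 13]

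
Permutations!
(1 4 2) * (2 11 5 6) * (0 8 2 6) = (0 8 2 1 4 11 5) = [8, 4, 1, 3, 11, 0, 6, 7, 2, 9, 10, 5]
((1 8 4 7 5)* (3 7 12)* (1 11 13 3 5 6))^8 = (1 7 13 5 4)(3 11 12 8 6) = [0, 7, 2, 11, 1, 4, 3, 13, 6, 9, 10, 12, 8, 5]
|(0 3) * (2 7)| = 2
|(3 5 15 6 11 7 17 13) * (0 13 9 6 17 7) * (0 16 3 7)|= 24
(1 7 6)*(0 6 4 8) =[6, 7, 2, 3, 8, 5, 1, 4, 0] =(0 6 1 7 4 8)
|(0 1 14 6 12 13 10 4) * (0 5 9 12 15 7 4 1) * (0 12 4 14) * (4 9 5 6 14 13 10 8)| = |(0 12 10 1)(4 6 15 7 13 8)| = 12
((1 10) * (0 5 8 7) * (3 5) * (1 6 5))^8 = (10) = [0, 1, 2, 3, 4, 5, 6, 7, 8, 9, 10]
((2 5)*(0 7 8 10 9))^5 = (10)(2 5) = [0, 1, 5, 3, 4, 2, 6, 7, 8, 9, 10]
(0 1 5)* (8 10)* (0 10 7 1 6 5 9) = [6, 9, 2, 3, 4, 10, 5, 1, 7, 0, 8] = (0 6 5 10 8 7 1 9)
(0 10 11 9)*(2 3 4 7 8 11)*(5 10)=(0 5 10 2 3 4 7 8 11 9)=[5, 1, 3, 4, 7, 10, 6, 8, 11, 0, 2, 9]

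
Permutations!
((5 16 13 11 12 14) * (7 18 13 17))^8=(5 14 12 11 13 18 7 17 16)=[0, 1, 2, 3, 4, 14, 6, 17, 8, 9, 10, 13, 11, 18, 12, 15, 5, 16, 7]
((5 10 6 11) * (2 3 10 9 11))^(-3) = (11)(2 3 10 6) = [0, 1, 3, 10, 4, 5, 2, 7, 8, 9, 6, 11]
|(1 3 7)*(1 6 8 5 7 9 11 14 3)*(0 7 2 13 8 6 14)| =|(0 7 14 3 9 11)(2 13 8 5)| =12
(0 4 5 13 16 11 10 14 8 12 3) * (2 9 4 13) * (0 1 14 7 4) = [13, 14, 9, 1, 5, 2, 6, 4, 12, 0, 7, 10, 3, 16, 8, 15, 11] = (0 13 16 11 10 7 4 5 2 9)(1 14 8 12 3)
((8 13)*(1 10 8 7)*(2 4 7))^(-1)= [0, 7, 13, 3, 2, 5, 6, 4, 10, 9, 1, 11, 12, 8]= (1 7 4 2 13 8 10)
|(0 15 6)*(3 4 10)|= 3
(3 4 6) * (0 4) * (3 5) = (0 4 6 5 3) = [4, 1, 2, 0, 6, 3, 5]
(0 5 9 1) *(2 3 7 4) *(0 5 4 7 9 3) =(0 4 2)(1 5 3 9) =[4, 5, 0, 9, 2, 3, 6, 7, 8, 1]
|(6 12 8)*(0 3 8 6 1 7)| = |(0 3 8 1 7)(6 12)| = 10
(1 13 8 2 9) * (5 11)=(1 13 8 2 9)(5 11)=[0, 13, 9, 3, 4, 11, 6, 7, 2, 1, 10, 5, 12, 8]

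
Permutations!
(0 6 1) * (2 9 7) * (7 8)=(0 6 1)(2 9 8 7)=[6, 0, 9, 3, 4, 5, 1, 2, 7, 8]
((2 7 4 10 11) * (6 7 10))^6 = (11) = [0, 1, 2, 3, 4, 5, 6, 7, 8, 9, 10, 11]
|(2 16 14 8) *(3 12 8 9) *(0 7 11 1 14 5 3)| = |(0 7 11 1 14 9)(2 16 5 3 12 8)| = 6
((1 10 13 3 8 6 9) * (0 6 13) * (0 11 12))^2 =(0 9 10 12 6 1 11)(3 13 8) =[9, 11, 2, 13, 4, 5, 1, 7, 3, 10, 12, 0, 6, 8]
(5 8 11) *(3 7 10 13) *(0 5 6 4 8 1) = (0 5 1)(3 7 10 13)(4 8 11 6) = [5, 0, 2, 7, 8, 1, 4, 10, 11, 9, 13, 6, 12, 3]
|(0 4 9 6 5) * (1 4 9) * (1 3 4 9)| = 10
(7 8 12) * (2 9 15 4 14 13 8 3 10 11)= (2 9 15 4 14 13 8 12 7 3 10 11)= [0, 1, 9, 10, 14, 5, 6, 3, 12, 15, 11, 2, 7, 8, 13, 4]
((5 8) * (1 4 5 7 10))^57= (1 8)(4 7)(5 10)= [0, 8, 2, 3, 7, 10, 6, 4, 1, 9, 5]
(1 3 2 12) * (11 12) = (1 3 2 11 12) = [0, 3, 11, 2, 4, 5, 6, 7, 8, 9, 10, 12, 1]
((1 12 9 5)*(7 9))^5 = [0, 1, 2, 3, 4, 5, 6, 7, 8, 9, 10, 11, 12] = (12)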